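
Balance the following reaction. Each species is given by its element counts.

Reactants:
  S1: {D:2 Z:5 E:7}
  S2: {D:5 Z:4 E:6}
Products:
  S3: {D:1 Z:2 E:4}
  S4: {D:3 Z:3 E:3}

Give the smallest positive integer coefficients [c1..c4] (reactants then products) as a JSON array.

Coefficients: [3, 3, 6, 5]

D: 3·2+3·5 = 21 | 6·1+5·3 = 21
Z: 3·5+3·4 = 27 | 6·2+5·3 = 27
E: 3·7+3·6 = 39 | 6·4+5·3 = 39
gcd(3,3,6,5) = 1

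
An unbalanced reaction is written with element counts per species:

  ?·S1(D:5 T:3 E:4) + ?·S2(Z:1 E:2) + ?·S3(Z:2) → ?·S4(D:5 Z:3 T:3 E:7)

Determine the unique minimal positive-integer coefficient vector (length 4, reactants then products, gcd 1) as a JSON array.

Coefficients: [4, 6, 3, 4]

D: 4·5+6·0+3·0 = 20 | 4·5 = 20
Z: 4·0+6·1+3·2 = 12 | 4·3 = 12
T: 4·3+6·0+3·0 = 12 | 4·3 = 12
E: 4·4+6·2+3·0 = 28 | 4·7 = 28
gcd(4,6,3,4) = 1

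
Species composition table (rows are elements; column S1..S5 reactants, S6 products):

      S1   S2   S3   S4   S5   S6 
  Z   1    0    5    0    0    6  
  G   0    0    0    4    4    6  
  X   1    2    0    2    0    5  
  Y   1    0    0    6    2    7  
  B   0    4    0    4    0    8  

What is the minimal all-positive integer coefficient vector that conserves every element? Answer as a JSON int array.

Z: 4·1+5·0+4·5+3·0+3·0 = 24 | 4·6 = 24
G: 4·0+5·0+4·0+3·4+3·4 = 24 | 4·6 = 24
X: 4·1+5·2+4·0+3·2+3·0 = 20 | 4·5 = 20
Y: 4·1+5·0+4·0+3·6+3·2 = 28 | 4·7 = 28
B: 4·0+5·4+4·0+3·4+3·0 = 32 | 4·8 = 32
gcd(4,5,4,3,3,4) = 1

Coefficients: [4, 5, 4, 3, 3, 4]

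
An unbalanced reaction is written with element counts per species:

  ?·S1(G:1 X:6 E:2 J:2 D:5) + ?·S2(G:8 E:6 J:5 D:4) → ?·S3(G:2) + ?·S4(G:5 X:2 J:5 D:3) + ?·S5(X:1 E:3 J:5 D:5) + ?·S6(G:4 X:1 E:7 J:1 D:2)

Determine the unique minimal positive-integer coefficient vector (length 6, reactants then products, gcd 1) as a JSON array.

Coefficients: [1, 3, 6, 1, 2, 2]

G: 1·1+3·8 = 25 | 6·2+1·5+2·0+2·4 = 25
X: 1·6+3·0 = 6 | 6·0+1·2+2·1+2·1 = 6
E: 1·2+3·6 = 20 | 6·0+1·0+2·3+2·7 = 20
J: 1·2+3·5 = 17 | 6·0+1·5+2·5+2·1 = 17
D: 1·5+3·4 = 17 | 6·0+1·3+2·5+2·2 = 17
gcd(1,3,6,1,2,2) = 1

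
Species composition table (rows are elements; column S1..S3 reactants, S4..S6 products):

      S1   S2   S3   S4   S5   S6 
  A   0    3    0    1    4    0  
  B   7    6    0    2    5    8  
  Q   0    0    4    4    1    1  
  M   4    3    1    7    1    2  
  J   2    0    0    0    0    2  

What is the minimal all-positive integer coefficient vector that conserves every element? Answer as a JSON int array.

Coefficients: [3, 2, 3, 2, 1, 3]

A: 3·0+2·3+3·0 = 6 | 2·1+1·4+3·0 = 6
B: 3·7+2·6+3·0 = 33 | 2·2+1·5+3·8 = 33
Q: 3·0+2·0+3·4 = 12 | 2·4+1·1+3·1 = 12
M: 3·4+2·3+3·1 = 21 | 2·7+1·1+3·2 = 21
J: 3·2+2·0+3·0 = 6 | 2·0+1·0+3·2 = 6
gcd(3,2,3,2,1,3) = 1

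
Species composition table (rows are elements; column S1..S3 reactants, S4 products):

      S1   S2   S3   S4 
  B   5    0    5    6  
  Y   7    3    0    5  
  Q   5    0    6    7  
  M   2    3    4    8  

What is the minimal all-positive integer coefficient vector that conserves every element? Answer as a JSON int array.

Coefficients: [1, 6, 5, 5]

B: 1·5+6·0+5·5 = 30 | 5·6 = 30
Y: 1·7+6·3+5·0 = 25 | 5·5 = 25
Q: 1·5+6·0+5·6 = 35 | 5·7 = 35
M: 1·2+6·3+5·4 = 40 | 5·8 = 40
gcd(1,6,5,5) = 1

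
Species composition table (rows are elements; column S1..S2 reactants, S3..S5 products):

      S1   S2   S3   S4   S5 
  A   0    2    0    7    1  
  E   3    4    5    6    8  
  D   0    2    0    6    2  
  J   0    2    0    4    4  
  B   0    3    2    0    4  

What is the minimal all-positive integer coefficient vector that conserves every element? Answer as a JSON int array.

Coefficients: [6, 4, 4, 1, 1]

A: 6·0+4·2 = 8 | 4·0+1·7+1·1 = 8
E: 6·3+4·4 = 34 | 4·5+1·6+1·8 = 34
D: 6·0+4·2 = 8 | 4·0+1·6+1·2 = 8
J: 6·0+4·2 = 8 | 4·0+1·4+1·4 = 8
B: 6·0+4·3 = 12 | 4·2+1·0+1·4 = 12
gcd(6,4,4,1,1) = 1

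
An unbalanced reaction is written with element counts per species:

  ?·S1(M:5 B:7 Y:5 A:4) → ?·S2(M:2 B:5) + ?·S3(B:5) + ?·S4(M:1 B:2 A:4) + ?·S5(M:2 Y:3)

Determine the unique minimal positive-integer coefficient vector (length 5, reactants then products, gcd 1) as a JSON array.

M: 3·5 = 15 | 1·2+2·0+3·1+5·2 = 15
B: 3·7 = 21 | 1·5+2·5+3·2+5·0 = 21
Y: 3·5 = 15 | 1·0+2·0+3·0+5·3 = 15
A: 3·4 = 12 | 1·0+2·0+3·4+5·0 = 12
gcd(3,1,2,3,5) = 1

Coefficients: [3, 1, 2, 3, 5]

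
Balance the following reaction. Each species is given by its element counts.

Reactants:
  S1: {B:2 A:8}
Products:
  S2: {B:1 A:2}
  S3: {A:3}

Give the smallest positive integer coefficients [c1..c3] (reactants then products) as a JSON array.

Coefficients: [3, 6, 4]

B: 3·2 = 6 | 6·1+4·0 = 6
A: 3·8 = 24 | 6·2+4·3 = 24
gcd(3,6,4) = 1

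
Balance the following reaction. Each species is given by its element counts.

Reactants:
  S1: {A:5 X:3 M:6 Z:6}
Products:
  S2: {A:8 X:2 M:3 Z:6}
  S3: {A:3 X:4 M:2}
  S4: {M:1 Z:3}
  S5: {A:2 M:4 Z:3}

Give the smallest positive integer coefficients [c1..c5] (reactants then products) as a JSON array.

A: 6·5 = 30 | 1·8+4·3+5·0+5·2 = 30
X: 6·3 = 18 | 1·2+4·4+5·0+5·0 = 18
M: 6·6 = 36 | 1·3+4·2+5·1+5·4 = 36
Z: 6·6 = 36 | 1·6+4·0+5·3+5·3 = 36
gcd(6,1,4,5,5) = 1

Coefficients: [6, 1, 4, 5, 5]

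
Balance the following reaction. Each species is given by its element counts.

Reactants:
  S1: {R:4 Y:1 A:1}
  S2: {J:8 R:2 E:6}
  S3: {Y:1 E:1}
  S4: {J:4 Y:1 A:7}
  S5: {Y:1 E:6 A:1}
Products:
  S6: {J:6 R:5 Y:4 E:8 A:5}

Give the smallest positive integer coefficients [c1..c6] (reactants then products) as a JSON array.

Coefficients: [2, 1, 4, 1, 1, 2]

J: 2·0+1·8+4·0+1·4+1·0 = 12 | 2·6 = 12
R: 2·4+1·2+4·0+1·0+1·0 = 10 | 2·5 = 10
Y: 2·1+1·0+4·1+1·1+1·1 = 8 | 2·4 = 8
E: 2·0+1·6+4·1+1·0+1·6 = 16 | 2·8 = 16
A: 2·1+1·0+4·0+1·7+1·1 = 10 | 2·5 = 10
gcd(2,1,4,1,1,2) = 1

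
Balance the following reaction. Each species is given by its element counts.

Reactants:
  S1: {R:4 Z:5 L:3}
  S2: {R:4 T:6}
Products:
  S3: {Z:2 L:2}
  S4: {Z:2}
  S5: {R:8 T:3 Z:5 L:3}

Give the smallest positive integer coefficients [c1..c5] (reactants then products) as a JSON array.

Coefficients: [6, 2, 3, 2, 4]

R: 6·4+2·4 = 32 | 3·0+2·0+4·8 = 32
T: 6·0+2·6 = 12 | 3·0+2·0+4·3 = 12
Z: 6·5+2·0 = 30 | 3·2+2·2+4·5 = 30
L: 6·3+2·0 = 18 | 3·2+2·0+4·3 = 18
gcd(6,2,3,2,4) = 1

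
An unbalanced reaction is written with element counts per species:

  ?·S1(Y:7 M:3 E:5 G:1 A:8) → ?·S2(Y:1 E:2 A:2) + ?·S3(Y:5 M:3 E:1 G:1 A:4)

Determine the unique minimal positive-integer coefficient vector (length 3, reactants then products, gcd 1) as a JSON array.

Y: 1·7 = 7 | 2·1+1·5 = 7
M: 1·3 = 3 | 2·0+1·3 = 3
E: 1·5 = 5 | 2·2+1·1 = 5
G: 1·1 = 1 | 2·0+1·1 = 1
A: 1·8 = 8 | 2·2+1·4 = 8
gcd(1,2,1) = 1

Coefficients: [1, 2, 1]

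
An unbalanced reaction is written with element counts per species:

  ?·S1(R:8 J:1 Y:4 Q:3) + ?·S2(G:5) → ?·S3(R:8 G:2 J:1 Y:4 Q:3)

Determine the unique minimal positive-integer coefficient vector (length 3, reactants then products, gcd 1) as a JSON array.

Coefficients: [5, 2, 5]

R: 5·8+2·0 = 40 | 5·8 = 40
G: 5·0+2·5 = 10 | 5·2 = 10
J: 5·1+2·0 = 5 | 5·1 = 5
Y: 5·4+2·0 = 20 | 5·4 = 20
Q: 5·3+2·0 = 15 | 5·3 = 15
gcd(5,2,5) = 1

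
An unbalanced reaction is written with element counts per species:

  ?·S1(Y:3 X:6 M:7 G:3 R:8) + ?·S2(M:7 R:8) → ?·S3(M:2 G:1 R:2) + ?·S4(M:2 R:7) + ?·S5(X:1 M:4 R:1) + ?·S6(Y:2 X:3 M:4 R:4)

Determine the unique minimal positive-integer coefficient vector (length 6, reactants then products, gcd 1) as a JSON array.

Y: 2·3+4·0 = 6 | 6·0+3·0+3·0+3·2 = 6
X: 2·6+4·0 = 12 | 6·0+3·0+3·1+3·3 = 12
M: 2·7+4·7 = 42 | 6·2+3·2+3·4+3·4 = 42
G: 2·3+4·0 = 6 | 6·1+3·0+3·0+3·0 = 6
R: 2·8+4·8 = 48 | 6·2+3·7+3·1+3·4 = 48
gcd(2,4,6,3,3,3) = 1

Coefficients: [2, 4, 6, 3, 3, 3]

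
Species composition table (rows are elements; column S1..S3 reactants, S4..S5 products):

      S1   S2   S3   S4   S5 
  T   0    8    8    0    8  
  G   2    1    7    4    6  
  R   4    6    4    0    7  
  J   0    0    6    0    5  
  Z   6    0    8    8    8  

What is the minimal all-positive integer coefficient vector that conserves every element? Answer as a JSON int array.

Coefficients: [4, 1, 5, 2, 6]

T: 4·0+1·8+5·8 = 48 | 2·0+6·8 = 48
G: 4·2+1·1+5·7 = 44 | 2·4+6·6 = 44
R: 4·4+1·6+5·4 = 42 | 2·0+6·7 = 42
J: 4·0+1·0+5·6 = 30 | 2·0+6·5 = 30
Z: 4·6+1·0+5·8 = 64 | 2·8+6·8 = 64
gcd(4,1,5,2,6) = 1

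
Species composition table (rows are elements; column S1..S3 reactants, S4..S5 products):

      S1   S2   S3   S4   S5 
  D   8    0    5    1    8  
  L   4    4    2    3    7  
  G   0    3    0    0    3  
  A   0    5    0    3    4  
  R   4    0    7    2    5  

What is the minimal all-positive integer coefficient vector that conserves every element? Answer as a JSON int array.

D: 5·8+6·0+2·5 = 50 | 2·1+6·8 = 50
L: 5·4+6·4+2·2 = 48 | 2·3+6·7 = 48
G: 5·0+6·3+2·0 = 18 | 2·0+6·3 = 18
A: 5·0+6·5+2·0 = 30 | 2·3+6·4 = 30
R: 5·4+6·0+2·7 = 34 | 2·2+6·5 = 34
gcd(5,6,2,2,6) = 1

Coefficients: [5, 6, 2, 2, 6]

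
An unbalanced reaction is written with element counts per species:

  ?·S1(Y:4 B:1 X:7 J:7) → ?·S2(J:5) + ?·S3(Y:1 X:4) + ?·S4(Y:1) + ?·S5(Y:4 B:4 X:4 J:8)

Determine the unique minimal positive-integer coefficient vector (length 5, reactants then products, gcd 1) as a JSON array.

Y: 4·4 = 16 | 4·0+6·1+6·1+1·4 = 16
B: 4·1 = 4 | 4·0+6·0+6·0+1·4 = 4
X: 4·7 = 28 | 4·0+6·4+6·0+1·4 = 28
J: 4·7 = 28 | 4·5+6·0+6·0+1·8 = 28
gcd(4,4,6,6,1) = 1

Coefficients: [4, 4, 6, 6, 1]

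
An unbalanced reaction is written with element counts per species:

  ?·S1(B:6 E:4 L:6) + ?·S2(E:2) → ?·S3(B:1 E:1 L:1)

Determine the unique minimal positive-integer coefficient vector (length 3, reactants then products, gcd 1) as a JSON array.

B: 1·6+1·0 = 6 | 6·1 = 6
E: 1·4+1·2 = 6 | 6·1 = 6
L: 1·6+1·0 = 6 | 6·1 = 6
gcd(1,1,6) = 1

Coefficients: [1, 1, 6]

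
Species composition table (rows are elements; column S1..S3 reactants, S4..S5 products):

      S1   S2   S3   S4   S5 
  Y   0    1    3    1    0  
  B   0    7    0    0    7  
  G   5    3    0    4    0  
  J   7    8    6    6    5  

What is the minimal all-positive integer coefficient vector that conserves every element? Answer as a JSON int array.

Coefficients: [3, 3, 1, 6, 3]

Y: 3·0+3·1+1·3 = 6 | 6·1+3·0 = 6
B: 3·0+3·7+1·0 = 21 | 6·0+3·7 = 21
G: 3·5+3·3+1·0 = 24 | 6·4+3·0 = 24
J: 3·7+3·8+1·6 = 51 | 6·6+3·5 = 51
gcd(3,3,1,6,3) = 1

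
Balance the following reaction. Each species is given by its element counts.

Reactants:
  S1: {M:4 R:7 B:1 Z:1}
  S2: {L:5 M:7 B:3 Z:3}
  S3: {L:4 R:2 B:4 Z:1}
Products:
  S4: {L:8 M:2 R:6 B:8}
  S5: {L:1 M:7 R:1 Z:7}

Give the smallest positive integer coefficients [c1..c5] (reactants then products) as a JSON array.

Coefficients: [1, 1, 3, 2, 1]

L: 1·0+1·5+3·4 = 17 | 2·8+1·1 = 17
M: 1·4+1·7+3·0 = 11 | 2·2+1·7 = 11
R: 1·7+1·0+3·2 = 13 | 2·6+1·1 = 13
B: 1·1+1·3+3·4 = 16 | 2·8+1·0 = 16
Z: 1·1+1·3+3·1 = 7 | 2·0+1·7 = 7
gcd(1,1,3,2,1) = 1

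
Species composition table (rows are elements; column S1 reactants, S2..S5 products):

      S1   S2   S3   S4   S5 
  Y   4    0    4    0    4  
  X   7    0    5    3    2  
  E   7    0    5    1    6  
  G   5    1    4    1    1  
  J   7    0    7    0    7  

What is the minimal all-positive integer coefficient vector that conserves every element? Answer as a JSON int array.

Y: 3·4 = 12 | 5·0+1·4+4·0+2·4 = 12
X: 3·7 = 21 | 5·0+1·5+4·3+2·2 = 21
E: 3·7 = 21 | 5·0+1·5+4·1+2·6 = 21
G: 3·5 = 15 | 5·1+1·4+4·1+2·1 = 15
J: 3·7 = 21 | 5·0+1·7+4·0+2·7 = 21
gcd(3,5,1,4,2) = 1

Coefficients: [3, 5, 1, 4, 2]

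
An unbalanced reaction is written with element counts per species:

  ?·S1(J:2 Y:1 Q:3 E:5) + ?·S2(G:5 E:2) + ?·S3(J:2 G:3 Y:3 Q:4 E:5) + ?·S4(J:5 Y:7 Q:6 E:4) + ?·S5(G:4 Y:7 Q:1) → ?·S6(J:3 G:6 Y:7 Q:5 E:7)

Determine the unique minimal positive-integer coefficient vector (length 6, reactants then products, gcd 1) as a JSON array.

J: 4·2+3·0+1·2+1·5+3·0 = 15 | 5·3 = 15
G: 4·0+3·5+1·3+1·0+3·4 = 30 | 5·6 = 30
Y: 4·1+3·0+1·3+1·7+3·7 = 35 | 5·7 = 35
Q: 4·3+3·0+1·4+1·6+3·1 = 25 | 5·5 = 25
E: 4·5+3·2+1·5+1·4+3·0 = 35 | 5·7 = 35
gcd(4,3,1,1,3,5) = 1

Coefficients: [4, 3, 1, 1, 3, 5]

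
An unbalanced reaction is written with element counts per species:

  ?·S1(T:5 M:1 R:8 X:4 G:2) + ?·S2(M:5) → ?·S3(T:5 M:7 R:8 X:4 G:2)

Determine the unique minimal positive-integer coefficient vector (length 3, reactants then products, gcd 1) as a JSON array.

T: 5·5+6·0 = 25 | 5·5 = 25
M: 5·1+6·5 = 35 | 5·7 = 35
R: 5·8+6·0 = 40 | 5·8 = 40
X: 5·4+6·0 = 20 | 5·4 = 20
G: 5·2+6·0 = 10 | 5·2 = 10
gcd(5,6,5) = 1

Coefficients: [5, 6, 5]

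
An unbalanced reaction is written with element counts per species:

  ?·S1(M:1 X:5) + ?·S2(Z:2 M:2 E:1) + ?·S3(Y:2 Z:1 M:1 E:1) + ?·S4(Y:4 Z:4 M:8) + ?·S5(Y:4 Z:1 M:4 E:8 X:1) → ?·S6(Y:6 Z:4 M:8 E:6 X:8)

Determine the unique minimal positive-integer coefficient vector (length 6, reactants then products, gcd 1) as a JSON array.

Coefficients: [6, 2, 6, 1, 2, 4]

Y: 6·0+2·0+6·2+1·4+2·4 = 24 | 4·6 = 24
Z: 6·0+2·2+6·1+1·4+2·1 = 16 | 4·4 = 16
M: 6·1+2·2+6·1+1·8+2·4 = 32 | 4·8 = 32
E: 6·0+2·1+6·1+1·0+2·8 = 24 | 4·6 = 24
X: 6·5+2·0+6·0+1·0+2·1 = 32 | 4·8 = 32
gcd(6,2,6,1,2,4) = 1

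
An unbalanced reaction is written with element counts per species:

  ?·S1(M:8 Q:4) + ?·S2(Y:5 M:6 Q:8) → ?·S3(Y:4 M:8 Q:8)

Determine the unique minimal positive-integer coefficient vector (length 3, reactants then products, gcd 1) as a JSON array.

Y: 2·0+4·5 = 20 | 5·4 = 20
M: 2·8+4·6 = 40 | 5·8 = 40
Q: 2·4+4·8 = 40 | 5·8 = 40
gcd(2,4,5) = 1

Coefficients: [2, 4, 5]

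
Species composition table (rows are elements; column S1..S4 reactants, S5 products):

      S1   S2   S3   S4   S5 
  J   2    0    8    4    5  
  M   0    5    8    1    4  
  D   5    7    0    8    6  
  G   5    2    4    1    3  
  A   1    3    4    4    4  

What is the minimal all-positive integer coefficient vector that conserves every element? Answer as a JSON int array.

Coefficients: [1, 1, 2, 3, 6]

J: 1·2+1·0+2·8+3·4 = 30 | 6·5 = 30
M: 1·0+1·5+2·8+3·1 = 24 | 6·4 = 24
D: 1·5+1·7+2·0+3·8 = 36 | 6·6 = 36
G: 1·5+1·2+2·4+3·1 = 18 | 6·3 = 18
A: 1·1+1·3+2·4+3·4 = 24 | 6·4 = 24
gcd(1,1,2,3,6) = 1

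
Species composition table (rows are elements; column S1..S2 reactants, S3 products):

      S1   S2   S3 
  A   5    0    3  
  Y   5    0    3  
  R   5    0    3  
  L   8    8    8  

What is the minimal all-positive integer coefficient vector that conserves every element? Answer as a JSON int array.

A: 3·5+2·0 = 15 | 5·3 = 15
Y: 3·5+2·0 = 15 | 5·3 = 15
R: 3·5+2·0 = 15 | 5·3 = 15
L: 3·8+2·8 = 40 | 5·8 = 40
gcd(3,2,5) = 1

Coefficients: [3, 2, 5]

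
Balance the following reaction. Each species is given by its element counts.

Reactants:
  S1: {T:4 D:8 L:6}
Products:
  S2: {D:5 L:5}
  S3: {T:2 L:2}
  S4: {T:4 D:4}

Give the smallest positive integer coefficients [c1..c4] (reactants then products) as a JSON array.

Coefficients: [4, 4, 2, 3]

T: 4·4 = 16 | 4·0+2·2+3·4 = 16
D: 4·8 = 32 | 4·5+2·0+3·4 = 32
L: 4·6 = 24 | 4·5+2·2+3·0 = 24
gcd(4,4,2,3) = 1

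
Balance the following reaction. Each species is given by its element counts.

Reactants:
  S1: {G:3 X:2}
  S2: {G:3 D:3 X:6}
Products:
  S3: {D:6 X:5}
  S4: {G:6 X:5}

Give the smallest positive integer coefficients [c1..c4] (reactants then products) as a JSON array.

G: 4·3+2·3 = 18 | 1·0+3·6 = 18
D: 4·0+2·3 = 6 | 1·6+3·0 = 6
X: 4·2+2·6 = 20 | 1·5+3·5 = 20
gcd(4,2,1,3) = 1

Coefficients: [4, 2, 1, 3]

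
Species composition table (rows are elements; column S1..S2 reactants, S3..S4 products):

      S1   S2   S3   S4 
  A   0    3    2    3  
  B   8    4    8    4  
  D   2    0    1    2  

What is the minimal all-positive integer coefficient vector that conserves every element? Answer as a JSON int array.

A: 4·0+5·3 = 15 | 6·2+1·3 = 15
B: 4·8+5·4 = 52 | 6·8+1·4 = 52
D: 4·2+5·0 = 8 | 6·1+1·2 = 8
gcd(4,5,6,1) = 1

Coefficients: [4, 5, 6, 1]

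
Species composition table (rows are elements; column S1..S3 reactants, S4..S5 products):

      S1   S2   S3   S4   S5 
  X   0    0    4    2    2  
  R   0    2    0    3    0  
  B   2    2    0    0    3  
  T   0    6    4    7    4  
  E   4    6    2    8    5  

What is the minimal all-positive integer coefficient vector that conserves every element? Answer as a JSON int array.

Coefficients: [3, 3, 3, 2, 4]

X: 3·0+3·0+3·4 = 12 | 2·2+4·2 = 12
R: 3·0+3·2+3·0 = 6 | 2·3+4·0 = 6
B: 3·2+3·2+3·0 = 12 | 2·0+4·3 = 12
T: 3·0+3·6+3·4 = 30 | 2·7+4·4 = 30
E: 3·4+3·6+3·2 = 36 | 2·8+4·5 = 36
gcd(3,3,3,2,4) = 1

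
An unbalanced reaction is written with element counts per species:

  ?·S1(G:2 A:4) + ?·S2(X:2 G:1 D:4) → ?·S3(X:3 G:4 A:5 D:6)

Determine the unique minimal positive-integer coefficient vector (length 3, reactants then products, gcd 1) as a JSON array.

Coefficients: [5, 6, 4]

X: 5·0+6·2 = 12 | 4·3 = 12
G: 5·2+6·1 = 16 | 4·4 = 16
A: 5·4+6·0 = 20 | 4·5 = 20
D: 5·0+6·4 = 24 | 4·6 = 24
gcd(5,6,4) = 1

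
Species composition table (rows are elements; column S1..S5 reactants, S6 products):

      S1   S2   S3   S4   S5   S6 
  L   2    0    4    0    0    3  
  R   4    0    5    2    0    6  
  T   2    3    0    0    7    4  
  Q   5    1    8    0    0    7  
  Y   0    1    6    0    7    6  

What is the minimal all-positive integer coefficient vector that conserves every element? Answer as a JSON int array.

L: 1·2+5·0+4·4+6·0+1·0 = 18 | 6·3 = 18
R: 1·4+5·0+4·5+6·2+1·0 = 36 | 6·6 = 36
T: 1·2+5·3+4·0+6·0+1·7 = 24 | 6·4 = 24
Q: 1·5+5·1+4·8+6·0+1·0 = 42 | 6·7 = 42
Y: 1·0+5·1+4·6+6·0+1·7 = 36 | 6·6 = 36
gcd(1,5,4,6,1,6) = 1

Coefficients: [1, 5, 4, 6, 1, 6]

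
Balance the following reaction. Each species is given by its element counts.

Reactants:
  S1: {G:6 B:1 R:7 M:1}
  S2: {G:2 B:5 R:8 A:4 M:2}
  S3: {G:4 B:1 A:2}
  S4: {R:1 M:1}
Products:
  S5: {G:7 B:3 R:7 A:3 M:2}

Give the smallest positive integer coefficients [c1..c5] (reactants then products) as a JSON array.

Coefficients: [3, 2, 5, 5, 6]

G: 3·6+2·2+5·4+5·0 = 42 | 6·7 = 42
B: 3·1+2·5+5·1+5·0 = 18 | 6·3 = 18
R: 3·7+2·8+5·0+5·1 = 42 | 6·7 = 42
A: 3·0+2·4+5·2+5·0 = 18 | 6·3 = 18
M: 3·1+2·2+5·0+5·1 = 12 | 6·2 = 12
gcd(3,2,5,5,6) = 1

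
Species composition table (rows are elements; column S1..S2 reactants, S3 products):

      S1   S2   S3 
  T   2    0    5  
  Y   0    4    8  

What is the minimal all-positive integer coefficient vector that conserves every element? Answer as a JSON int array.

T: 5·2+4·0 = 10 | 2·5 = 10
Y: 5·0+4·4 = 16 | 2·8 = 16
gcd(5,4,2) = 1

Coefficients: [5, 4, 2]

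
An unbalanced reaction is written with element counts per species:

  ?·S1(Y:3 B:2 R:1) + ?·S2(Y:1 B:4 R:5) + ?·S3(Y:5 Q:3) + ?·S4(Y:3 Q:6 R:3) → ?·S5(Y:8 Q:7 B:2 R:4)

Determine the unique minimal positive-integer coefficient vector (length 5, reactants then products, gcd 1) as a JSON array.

Coefficients: [4, 1, 4, 5, 6]

Y: 4·3+1·1+4·5+5·3 = 48 | 6·8 = 48
Q: 4·0+1·0+4·3+5·6 = 42 | 6·7 = 42
B: 4·2+1·4+4·0+5·0 = 12 | 6·2 = 12
R: 4·1+1·5+4·0+5·3 = 24 | 6·4 = 24
gcd(4,1,4,5,6) = 1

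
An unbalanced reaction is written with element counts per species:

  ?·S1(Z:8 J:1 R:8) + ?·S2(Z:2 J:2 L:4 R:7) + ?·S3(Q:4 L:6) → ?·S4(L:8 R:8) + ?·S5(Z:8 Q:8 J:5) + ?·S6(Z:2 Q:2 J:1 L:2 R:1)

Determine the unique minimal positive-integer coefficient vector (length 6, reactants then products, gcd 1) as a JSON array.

Z: 1·8+4·2+4·0 = 16 | 4·0+1·8+4·2 = 16
Q: 1·0+4·0+4·4 = 16 | 4·0+1·8+4·2 = 16
J: 1·1+4·2+4·0 = 9 | 4·0+1·5+4·1 = 9
L: 1·0+4·4+4·6 = 40 | 4·8+1·0+4·2 = 40
R: 1·8+4·7+4·0 = 36 | 4·8+1·0+4·1 = 36
gcd(1,4,4,4,1,4) = 1

Coefficients: [1, 4, 4, 4, 1, 4]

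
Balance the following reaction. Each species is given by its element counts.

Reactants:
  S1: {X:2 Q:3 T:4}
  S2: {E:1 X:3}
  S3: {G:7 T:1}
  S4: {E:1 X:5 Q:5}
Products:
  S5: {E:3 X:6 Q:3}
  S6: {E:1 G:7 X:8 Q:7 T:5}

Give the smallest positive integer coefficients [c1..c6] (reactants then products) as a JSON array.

E: 3·0+3·1+3·0+3·1 = 6 | 1·3+3·1 = 6
G: 3·0+3·0+3·7+3·0 = 21 | 1·0+3·7 = 21
X: 3·2+3·3+3·0+3·5 = 30 | 1·6+3·8 = 30
Q: 3·3+3·0+3·0+3·5 = 24 | 1·3+3·7 = 24
T: 3·4+3·0+3·1+3·0 = 15 | 1·0+3·5 = 15
gcd(3,3,3,3,1,3) = 1

Coefficients: [3, 3, 3, 3, 1, 3]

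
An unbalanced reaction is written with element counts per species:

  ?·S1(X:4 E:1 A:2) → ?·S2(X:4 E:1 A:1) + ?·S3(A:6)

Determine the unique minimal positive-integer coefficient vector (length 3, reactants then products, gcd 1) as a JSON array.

Coefficients: [6, 6, 1]

X: 6·4 = 24 | 6·4+1·0 = 24
E: 6·1 = 6 | 6·1+1·0 = 6
A: 6·2 = 12 | 6·1+1·6 = 12
gcd(6,6,1) = 1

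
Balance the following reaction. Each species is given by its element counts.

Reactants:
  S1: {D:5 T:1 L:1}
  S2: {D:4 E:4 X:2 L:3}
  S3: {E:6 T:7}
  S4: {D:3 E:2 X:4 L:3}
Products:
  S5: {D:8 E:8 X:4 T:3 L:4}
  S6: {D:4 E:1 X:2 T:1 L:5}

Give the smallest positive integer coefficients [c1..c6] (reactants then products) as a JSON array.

Coefficients: [3, 6, 2, 3, 5, 2]

D: 3·5+6·4+2·0+3·3 = 48 | 5·8+2·4 = 48
E: 3·0+6·4+2·6+3·2 = 42 | 5·8+2·1 = 42
X: 3·0+6·2+2·0+3·4 = 24 | 5·4+2·2 = 24
T: 3·1+6·0+2·7+3·0 = 17 | 5·3+2·1 = 17
L: 3·1+6·3+2·0+3·3 = 30 | 5·4+2·5 = 30
gcd(3,6,2,3,5,2) = 1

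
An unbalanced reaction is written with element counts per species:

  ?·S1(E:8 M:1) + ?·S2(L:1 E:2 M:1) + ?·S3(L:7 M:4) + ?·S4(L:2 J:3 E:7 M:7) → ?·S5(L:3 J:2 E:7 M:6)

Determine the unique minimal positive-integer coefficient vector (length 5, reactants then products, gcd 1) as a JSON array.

Coefficients: [1, 3, 1, 4, 6]

L: 1·0+3·1+1·7+4·2 = 18 | 6·3 = 18
J: 1·0+3·0+1·0+4·3 = 12 | 6·2 = 12
E: 1·8+3·2+1·0+4·7 = 42 | 6·7 = 42
M: 1·1+3·1+1·4+4·7 = 36 | 6·6 = 36
gcd(1,3,1,4,6) = 1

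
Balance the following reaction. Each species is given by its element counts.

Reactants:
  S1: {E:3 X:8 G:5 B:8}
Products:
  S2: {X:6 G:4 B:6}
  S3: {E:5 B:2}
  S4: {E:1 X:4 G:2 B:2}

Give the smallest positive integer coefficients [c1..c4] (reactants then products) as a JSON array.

E: 2·3 = 6 | 2·0+1·5+1·1 = 6
X: 2·8 = 16 | 2·6+1·0+1·4 = 16
G: 2·5 = 10 | 2·4+1·0+1·2 = 10
B: 2·8 = 16 | 2·6+1·2+1·2 = 16
gcd(2,2,1,1) = 1

Coefficients: [2, 2, 1, 1]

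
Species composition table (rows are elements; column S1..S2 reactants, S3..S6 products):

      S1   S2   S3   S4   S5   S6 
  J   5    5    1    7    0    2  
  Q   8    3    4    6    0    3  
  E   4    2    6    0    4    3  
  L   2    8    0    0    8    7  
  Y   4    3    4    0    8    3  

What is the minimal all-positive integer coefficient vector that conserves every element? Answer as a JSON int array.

Coefficients: [5, 6, 1, 6, 2, 6]

J: 5·5+6·5 = 55 | 1·1+6·7+2·0+6·2 = 55
Q: 5·8+6·3 = 58 | 1·4+6·6+2·0+6·3 = 58
E: 5·4+6·2 = 32 | 1·6+6·0+2·4+6·3 = 32
L: 5·2+6·8 = 58 | 1·0+6·0+2·8+6·7 = 58
Y: 5·4+6·3 = 38 | 1·4+6·0+2·8+6·3 = 38
gcd(5,6,1,6,2,6) = 1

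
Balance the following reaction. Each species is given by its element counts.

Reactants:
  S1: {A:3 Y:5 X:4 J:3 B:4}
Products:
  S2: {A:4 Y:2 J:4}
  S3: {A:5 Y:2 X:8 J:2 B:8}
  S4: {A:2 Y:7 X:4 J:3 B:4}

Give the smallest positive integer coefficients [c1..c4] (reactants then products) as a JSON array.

A: 5·3 = 15 | 1·4+1·5+3·2 = 15
Y: 5·5 = 25 | 1·2+1·2+3·7 = 25
X: 5·4 = 20 | 1·0+1·8+3·4 = 20
J: 5·3 = 15 | 1·4+1·2+3·3 = 15
B: 5·4 = 20 | 1·0+1·8+3·4 = 20
gcd(5,1,1,3) = 1

Coefficients: [5, 1, 1, 3]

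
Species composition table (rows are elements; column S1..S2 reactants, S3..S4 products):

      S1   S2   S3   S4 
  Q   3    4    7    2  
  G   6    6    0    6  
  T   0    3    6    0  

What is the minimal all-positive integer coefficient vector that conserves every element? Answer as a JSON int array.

Q: 3·3+2·4 = 17 | 1·7+5·2 = 17
G: 3·6+2·6 = 30 | 1·0+5·6 = 30
T: 3·0+2·3 = 6 | 1·6+5·0 = 6
gcd(3,2,1,5) = 1

Coefficients: [3, 2, 1, 5]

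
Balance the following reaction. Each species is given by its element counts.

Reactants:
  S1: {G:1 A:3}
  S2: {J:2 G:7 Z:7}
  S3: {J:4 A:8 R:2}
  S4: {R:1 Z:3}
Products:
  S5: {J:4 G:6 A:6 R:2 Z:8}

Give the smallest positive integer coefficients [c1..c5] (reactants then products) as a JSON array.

J: 2·0+4·2+3·4+4·0 = 20 | 5·4 = 20
G: 2·1+4·7+3·0+4·0 = 30 | 5·6 = 30
A: 2·3+4·0+3·8+4·0 = 30 | 5·6 = 30
R: 2·0+4·0+3·2+4·1 = 10 | 5·2 = 10
Z: 2·0+4·7+3·0+4·3 = 40 | 5·8 = 40
gcd(2,4,3,4,5) = 1

Coefficients: [2, 4, 3, 4, 5]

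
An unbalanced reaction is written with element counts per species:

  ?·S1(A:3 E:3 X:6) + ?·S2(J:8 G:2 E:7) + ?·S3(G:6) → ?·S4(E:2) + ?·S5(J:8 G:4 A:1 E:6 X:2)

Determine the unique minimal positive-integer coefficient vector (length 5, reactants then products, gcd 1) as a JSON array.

J: 1·0+3·8+1·0 = 24 | 3·0+3·8 = 24
G: 1·0+3·2+1·6 = 12 | 3·0+3·4 = 12
A: 1·3+3·0+1·0 = 3 | 3·0+3·1 = 3
E: 1·3+3·7+1·0 = 24 | 3·2+3·6 = 24
X: 1·6+3·0+1·0 = 6 | 3·0+3·2 = 6
gcd(1,3,1,3,3) = 1

Coefficients: [1, 3, 1, 3, 3]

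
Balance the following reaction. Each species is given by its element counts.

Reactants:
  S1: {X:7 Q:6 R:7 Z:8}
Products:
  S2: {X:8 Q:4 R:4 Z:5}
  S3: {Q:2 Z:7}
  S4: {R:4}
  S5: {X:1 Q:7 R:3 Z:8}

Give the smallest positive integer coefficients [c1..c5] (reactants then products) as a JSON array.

Coefficients: [6, 5, 1, 4, 2]

X: 6·7 = 42 | 5·8+1·0+4·0+2·1 = 42
Q: 6·6 = 36 | 5·4+1·2+4·0+2·7 = 36
R: 6·7 = 42 | 5·4+1·0+4·4+2·3 = 42
Z: 6·8 = 48 | 5·5+1·7+4·0+2·8 = 48
gcd(6,5,1,4,2) = 1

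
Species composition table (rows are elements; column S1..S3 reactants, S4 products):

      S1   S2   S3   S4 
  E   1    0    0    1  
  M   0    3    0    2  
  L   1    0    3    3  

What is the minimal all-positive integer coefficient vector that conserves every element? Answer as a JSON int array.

Coefficients: [3, 2, 2, 3]

E: 3·1+2·0+2·0 = 3 | 3·1 = 3
M: 3·0+2·3+2·0 = 6 | 3·2 = 6
L: 3·1+2·0+2·3 = 9 | 3·3 = 9
gcd(3,2,2,3) = 1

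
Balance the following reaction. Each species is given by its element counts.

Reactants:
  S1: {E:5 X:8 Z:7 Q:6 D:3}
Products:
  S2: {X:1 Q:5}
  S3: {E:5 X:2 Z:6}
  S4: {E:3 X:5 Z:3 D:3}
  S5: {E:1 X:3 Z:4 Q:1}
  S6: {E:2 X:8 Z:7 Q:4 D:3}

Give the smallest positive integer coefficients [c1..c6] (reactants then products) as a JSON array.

Coefficients: [5, 5, 2, 4, 1, 1]

E: 5·5 = 25 | 5·0+2·5+4·3+1·1+1·2 = 25
X: 5·8 = 40 | 5·1+2·2+4·5+1·3+1·8 = 40
Z: 5·7 = 35 | 5·0+2·6+4·3+1·4+1·7 = 35
Q: 5·6 = 30 | 5·5+2·0+4·0+1·1+1·4 = 30
D: 5·3 = 15 | 5·0+2·0+4·3+1·0+1·3 = 15
gcd(5,5,2,4,1,1) = 1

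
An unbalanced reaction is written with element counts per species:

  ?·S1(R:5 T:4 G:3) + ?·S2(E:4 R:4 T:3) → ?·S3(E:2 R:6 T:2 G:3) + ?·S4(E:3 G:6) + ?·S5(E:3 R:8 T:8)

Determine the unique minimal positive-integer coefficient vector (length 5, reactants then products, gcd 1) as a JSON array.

Coefficients: [4, 4, 2, 1, 3]

E: 4·0+4·4 = 16 | 2·2+1·3+3·3 = 16
R: 4·5+4·4 = 36 | 2·6+1·0+3·8 = 36
T: 4·4+4·3 = 28 | 2·2+1·0+3·8 = 28
G: 4·3+4·0 = 12 | 2·3+1·6+3·0 = 12
gcd(4,4,2,1,3) = 1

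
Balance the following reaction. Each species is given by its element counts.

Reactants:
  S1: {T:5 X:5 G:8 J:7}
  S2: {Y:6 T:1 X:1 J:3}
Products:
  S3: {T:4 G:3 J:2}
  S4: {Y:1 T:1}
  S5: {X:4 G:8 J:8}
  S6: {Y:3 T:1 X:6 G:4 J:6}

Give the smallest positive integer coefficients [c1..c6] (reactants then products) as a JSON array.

Coefficients: [4, 2, 4, 3, 1, 3]

Y: 4·0+2·6 = 12 | 4·0+3·1+1·0+3·3 = 12
T: 4·5+2·1 = 22 | 4·4+3·1+1·0+3·1 = 22
X: 4·5+2·1 = 22 | 4·0+3·0+1·4+3·6 = 22
G: 4·8+2·0 = 32 | 4·3+3·0+1·8+3·4 = 32
J: 4·7+2·3 = 34 | 4·2+3·0+1·8+3·6 = 34
gcd(4,2,4,3,1,3) = 1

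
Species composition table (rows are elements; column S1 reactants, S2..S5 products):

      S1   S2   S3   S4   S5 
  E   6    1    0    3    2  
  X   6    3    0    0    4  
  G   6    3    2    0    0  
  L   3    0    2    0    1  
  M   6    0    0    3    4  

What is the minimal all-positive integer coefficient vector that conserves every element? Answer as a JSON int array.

E: 5·6 = 30 | 6·1+6·0+6·3+3·2 = 30
X: 5·6 = 30 | 6·3+6·0+6·0+3·4 = 30
G: 5·6 = 30 | 6·3+6·2+6·0+3·0 = 30
L: 5·3 = 15 | 6·0+6·2+6·0+3·1 = 15
M: 5·6 = 30 | 6·0+6·0+6·3+3·4 = 30
gcd(5,6,6,6,3) = 1

Coefficients: [5, 6, 6, 6, 3]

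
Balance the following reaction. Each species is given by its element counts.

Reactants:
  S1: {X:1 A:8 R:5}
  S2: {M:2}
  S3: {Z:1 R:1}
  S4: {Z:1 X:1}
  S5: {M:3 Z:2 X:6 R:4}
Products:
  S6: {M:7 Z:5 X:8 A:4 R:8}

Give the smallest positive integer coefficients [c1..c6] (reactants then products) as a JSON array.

M: 1·0+4·2+3·0+3·0+2·3 = 14 | 2·7 = 14
Z: 1·0+4·0+3·1+3·1+2·2 = 10 | 2·5 = 10
X: 1·1+4·0+3·0+3·1+2·6 = 16 | 2·8 = 16
A: 1·8+4·0+3·0+3·0+2·0 = 8 | 2·4 = 8
R: 1·5+4·0+3·1+3·0+2·4 = 16 | 2·8 = 16
gcd(1,4,3,3,2,2) = 1

Coefficients: [1, 4, 3, 3, 2, 2]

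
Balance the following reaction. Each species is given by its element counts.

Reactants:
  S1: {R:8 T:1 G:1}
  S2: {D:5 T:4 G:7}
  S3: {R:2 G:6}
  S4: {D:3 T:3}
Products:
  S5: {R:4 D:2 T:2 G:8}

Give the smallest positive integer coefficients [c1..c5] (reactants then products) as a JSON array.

R: 1·8+1·0+4·2+1·0 = 16 | 4·4 = 16
D: 1·0+1·5+4·0+1·3 = 8 | 4·2 = 8
T: 1·1+1·4+4·0+1·3 = 8 | 4·2 = 8
G: 1·1+1·7+4·6+1·0 = 32 | 4·8 = 32
gcd(1,1,4,1,4) = 1

Coefficients: [1, 1, 4, 1, 4]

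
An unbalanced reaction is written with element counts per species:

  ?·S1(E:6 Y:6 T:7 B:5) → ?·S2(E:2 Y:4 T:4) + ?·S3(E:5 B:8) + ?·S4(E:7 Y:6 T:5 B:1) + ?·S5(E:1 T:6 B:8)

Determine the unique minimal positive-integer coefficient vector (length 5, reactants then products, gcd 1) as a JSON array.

E: 5·6 = 30 | 6·2+2·5+1·7+1·1 = 30
Y: 5·6 = 30 | 6·4+2·0+1·6+1·0 = 30
T: 5·7 = 35 | 6·4+2·0+1·5+1·6 = 35
B: 5·5 = 25 | 6·0+2·8+1·1+1·8 = 25
gcd(5,6,2,1,1) = 1

Coefficients: [5, 6, 2, 1, 1]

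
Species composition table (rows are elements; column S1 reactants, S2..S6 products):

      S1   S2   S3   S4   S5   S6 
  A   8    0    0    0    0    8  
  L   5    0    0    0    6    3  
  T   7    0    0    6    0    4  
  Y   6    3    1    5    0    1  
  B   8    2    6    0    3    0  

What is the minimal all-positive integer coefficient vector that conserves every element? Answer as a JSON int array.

Coefficients: [6, 3, 6, 3, 2, 6]

A: 6·8 = 48 | 3·0+6·0+3·0+2·0+6·8 = 48
L: 6·5 = 30 | 3·0+6·0+3·0+2·6+6·3 = 30
T: 6·7 = 42 | 3·0+6·0+3·6+2·0+6·4 = 42
Y: 6·6 = 36 | 3·3+6·1+3·5+2·0+6·1 = 36
B: 6·8 = 48 | 3·2+6·6+3·0+2·3+6·0 = 48
gcd(6,3,6,3,2,6) = 1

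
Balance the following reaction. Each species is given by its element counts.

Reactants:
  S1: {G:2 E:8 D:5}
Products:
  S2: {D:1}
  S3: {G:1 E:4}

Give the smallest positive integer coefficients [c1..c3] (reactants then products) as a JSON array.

G: 1·2 = 2 | 5·0+2·1 = 2
E: 1·8 = 8 | 5·0+2·4 = 8
D: 1·5 = 5 | 5·1+2·0 = 5
gcd(1,5,2) = 1

Coefficients: [1, 5, 2]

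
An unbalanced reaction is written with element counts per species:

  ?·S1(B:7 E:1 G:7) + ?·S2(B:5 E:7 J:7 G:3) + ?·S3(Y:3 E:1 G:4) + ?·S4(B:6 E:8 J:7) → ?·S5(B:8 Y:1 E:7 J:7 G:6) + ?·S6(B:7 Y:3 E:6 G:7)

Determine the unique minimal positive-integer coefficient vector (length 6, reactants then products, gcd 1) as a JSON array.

B: 2·7+1·5+2·0+2·6 = 31 | 3·8+1·7 = 31
Y: 2·0+1·0+2·3+2·0 = 6 | 3·1+1·3 = 6
E: 2·1+1·7+2·1+2·8 = 27 | 3·7+1·6 = 27
J: 2·0+1·7+2·0+2·7 = 21 | 3·7+1·0 = 21
G: 2·7+1·3+2·4+2·0 = 25 | 3·6+1·7 = 25
gcd(2,1,2,2,3,1) = 1

Coefficients: [2, 1, 2, 2, 3, 1]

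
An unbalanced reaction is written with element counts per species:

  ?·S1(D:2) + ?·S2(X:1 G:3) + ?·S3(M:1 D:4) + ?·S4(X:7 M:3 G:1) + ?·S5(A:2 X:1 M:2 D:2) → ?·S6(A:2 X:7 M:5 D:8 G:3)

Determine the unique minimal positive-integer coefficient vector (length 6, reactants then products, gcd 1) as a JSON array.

Coefficients: [6, 3, 3, 3, 4, 4]

A: 6·0+3·0+3·0+3·0+4·2 = 8 | 4·2 = 8
X: 6·0+3·1+3·0+3·7+4·1 = 28 | 4·7 = 28
M: 6·0+3·0+3·1+3·3+4·2 = 20 | 4·5 = 20
D: 6·2+3·0+3·4+3·0+4·2 = 32 | 4·8 = 32
G: 6·0+3·3+3·0+3·1+4·0 = 12 | 4·3 = 12
gcd(6,3,3,3,4,4) = 1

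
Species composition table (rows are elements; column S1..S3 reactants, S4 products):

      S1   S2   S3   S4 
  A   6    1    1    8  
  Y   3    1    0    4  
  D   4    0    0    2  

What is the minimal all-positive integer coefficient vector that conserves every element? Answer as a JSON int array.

A: 1·6+5·1+5·1 = 16 | 2·8 = 16
Y: 1·3+5·1+5·0 = 8 | 2·4 = 8
D: 1·4+5·0+5·0 = 4 | 2·2 = 4
gcd(1,5,5,2) = 1

Coefficients: [1, 5, 5, 2]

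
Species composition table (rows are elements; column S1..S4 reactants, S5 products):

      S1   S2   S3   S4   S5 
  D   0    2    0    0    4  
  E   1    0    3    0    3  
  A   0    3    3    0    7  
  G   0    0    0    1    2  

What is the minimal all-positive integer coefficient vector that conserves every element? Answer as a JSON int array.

D: 6·0+6·2+1·0+6·0 = 12 | 3·4 = 12
E: 6·1+6·0+1·3+6·0 = 9 | 3·3 = 9
A: 6·0+6·3+1·3+6·0 = 21 | 3·7 = 21
G: 6·0+6·0+1·0+6·1 = 6 | 3·2 = 6
gcd(6,6,1,6,3) = 1

Coefficients: [6, 6, 1, 6, 3]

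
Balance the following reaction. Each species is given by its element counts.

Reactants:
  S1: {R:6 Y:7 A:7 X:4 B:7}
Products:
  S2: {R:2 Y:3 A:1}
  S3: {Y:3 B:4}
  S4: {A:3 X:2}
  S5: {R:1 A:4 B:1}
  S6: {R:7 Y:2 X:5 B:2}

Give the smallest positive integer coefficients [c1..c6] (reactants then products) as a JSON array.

R: 4·6 = 24 | 3·2+5·0+3·0+4·1+2·7 = 24
Y: 4·7 = 28 | 3·3+5·3+3·0+4·0+2·2 = 28
A: 4·7 = 28 | 3·1+5·0+3·3+4·4+2·0 = 28
X: 4·4 = 16 | 3·0+5·0+3·2+4·0+2·5 = 16
B: 4·7 = 28 | 3·0+5·4+3·0+4·1+2·2 = 28
gcd(4,3,5,3,4,2) = 1

Coefficients: [4, 3, 5, 3, 4, 2]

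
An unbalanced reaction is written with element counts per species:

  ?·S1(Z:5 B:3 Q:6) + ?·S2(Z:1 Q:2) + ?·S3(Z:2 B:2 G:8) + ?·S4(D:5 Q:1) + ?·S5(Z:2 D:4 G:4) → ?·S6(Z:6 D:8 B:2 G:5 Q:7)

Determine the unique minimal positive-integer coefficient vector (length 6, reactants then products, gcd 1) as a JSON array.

Z: 2·5+6·1+1·2+4·0+3·2 = 24 | 4·6 = 24
D: 2·0+6·0+1·0+4·5+3·4 = 32 | 4·8 = 32
B: 2·3+6·0+1·2+4·0+3·0 = 8 | 4·2 = 8
G: 2·0+6·0+1·8+4·0+3·4 = 20 | 4·5 = 20
Q: 2·6+6·2+1·0+4·1+3·0 = 28 | 4·7 = 28
gcd(2,6,1,4,3,4) = 1

Coefficients: [2, 6, 1, 4, 3, 4]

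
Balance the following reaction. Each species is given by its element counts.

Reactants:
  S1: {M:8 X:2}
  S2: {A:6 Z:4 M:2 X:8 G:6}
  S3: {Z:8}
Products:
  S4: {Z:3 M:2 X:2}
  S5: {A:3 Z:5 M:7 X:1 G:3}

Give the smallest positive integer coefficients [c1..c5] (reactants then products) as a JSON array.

A: 3·0+1·6+3·0 = 6 | 6·0+2·3 = 6
Z: 3·0+1·4+3·8 = 28 | 6·3+2·5 = 28
M: 3·8+1·2+3·0 = 26 | 6·2+2·7 = 26
X: 3·2+1·8+3·0 = 14 | 6·2+2·1 = 14
G: 3·0+1·6+3·0 = 6 | 6·0+2·3 = 6
gcd(3,1,3,6,2) = 1

Coefficients: [3, 1, 3, 6, 2]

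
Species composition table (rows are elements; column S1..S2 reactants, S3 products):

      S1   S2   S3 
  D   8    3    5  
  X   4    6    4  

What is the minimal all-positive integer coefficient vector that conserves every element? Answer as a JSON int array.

D: 3·8+2·3 = 30 | 6·5 = 30
X: 3·4+2·6 = 24 | 6·4 = 24
gcd(3,2,6) = 1

Coefficients: [3, 2, 6]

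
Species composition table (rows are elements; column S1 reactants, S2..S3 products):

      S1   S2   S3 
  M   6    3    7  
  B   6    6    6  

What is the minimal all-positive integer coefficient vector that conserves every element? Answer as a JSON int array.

Coefficients: [4, 1, 3]

M: 4·6 = 24 | 1·3+3·7 = 24
B: 4·6 = 24 | 1·6+3·6 = 24
gcd(4,1,3) = 1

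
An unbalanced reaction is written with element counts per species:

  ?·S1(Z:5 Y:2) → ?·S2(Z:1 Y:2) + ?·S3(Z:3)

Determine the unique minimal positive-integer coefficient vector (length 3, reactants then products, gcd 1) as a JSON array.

Z: 3·5 = 15 | 3·1+4·3 = 15
Y: 3·2 = 6 | 3·2+4·0 = 6
gcd(3,3,4) = 1

Coefficients: [3, 3, 4]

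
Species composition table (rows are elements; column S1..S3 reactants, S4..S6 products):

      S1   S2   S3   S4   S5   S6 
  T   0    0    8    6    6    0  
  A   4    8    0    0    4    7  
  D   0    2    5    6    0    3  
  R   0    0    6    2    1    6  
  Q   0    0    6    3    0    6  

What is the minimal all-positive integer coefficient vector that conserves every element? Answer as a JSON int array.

T: 5·0+3·0+6·8 = 48 | 4·6+4·6+4·0 = 48
A: 5·4+3·8+6·0 = 44 | 4·0+4·4+4·7 = 44
D: 5·0+3·2+6·5 = 36 | 4·6+4·0+4·3 = 36
R: 5·0+3·0+6·6 = 36 | 4·2+4·1+4·6 = 36
Q: 5·0+3·0+6·6 = 36 | 4·3+4·0+4·6 = 36
gcd(5,3,6,4,4,4) = 1

Coefficients: [5, 3, 6, 4, 4, 4]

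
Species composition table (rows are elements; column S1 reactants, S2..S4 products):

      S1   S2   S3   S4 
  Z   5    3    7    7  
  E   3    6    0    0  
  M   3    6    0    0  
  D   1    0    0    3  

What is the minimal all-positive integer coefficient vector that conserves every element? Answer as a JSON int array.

Z: 6·5 = 30 | 3·3+1·7+2·7 = 30
E: 6·3 = 18 | 3·6+1·0+2·0 = 18
M: 6·3 = 18 | 3·6+1·0+2·0 = 18
D: 6·1 = 6 | 3·0+1·0+2·3 = 6
gcd(6,3,1,2) = 1

Coefficients: [6, 3, 1, 2]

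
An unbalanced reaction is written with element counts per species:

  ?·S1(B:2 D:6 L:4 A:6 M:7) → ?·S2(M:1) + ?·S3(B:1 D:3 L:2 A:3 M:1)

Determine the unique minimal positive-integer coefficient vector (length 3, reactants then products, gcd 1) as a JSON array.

Coefficients: [1, 5, 2]

B: 1·2 = 2 | 5·0+2·1 = 2
D: 1·6 = 6 | 5·0+2·3 = 6
L: 1·4 = 4 | 5·0+2·2 = 4
A: 1·6 = 6 | 5·0+2·3 = 6
M: 1·7 = 7 | 5·1+2·1 = 7
gcd(1,5,2) = 1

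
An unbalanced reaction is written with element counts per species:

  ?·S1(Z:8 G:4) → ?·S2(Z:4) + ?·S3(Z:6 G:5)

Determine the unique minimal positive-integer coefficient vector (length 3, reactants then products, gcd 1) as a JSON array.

Coefficients: [5, 4, 4]

Z: 5·8 = 40 | 4·4+4·6 = 40
G: 5·4 = 20 | 4·0+4·5 = 20
gcd(5,4,4) = 1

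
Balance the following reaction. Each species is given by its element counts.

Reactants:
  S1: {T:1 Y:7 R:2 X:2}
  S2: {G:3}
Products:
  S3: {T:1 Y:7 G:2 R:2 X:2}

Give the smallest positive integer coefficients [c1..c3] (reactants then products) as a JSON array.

Coefficients: [3, 2, 3]

T: 3·1+2·0 = 3 | 3·1 = 3
Y: 3·7+2·0 = 21 | 3·7 = 21
G: 3·0+2·3 = 6 | 3·2 = 6
R: 3·2+2·0 = 6 | 3·2 = 6
X: 3·2+2·0 = 6 | 3·2 = 6
gcd(3,2,3) = 1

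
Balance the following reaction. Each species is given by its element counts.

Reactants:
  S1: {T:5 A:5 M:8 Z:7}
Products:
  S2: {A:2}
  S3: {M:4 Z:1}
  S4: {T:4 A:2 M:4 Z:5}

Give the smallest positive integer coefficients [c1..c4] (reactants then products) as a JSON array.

Coefficients: [4, 5, 3, 5]

T: 4·5 = 20 | 5·0+3·0+5·4 = 20
A: 4·5 = 20 | 5·2+3·0+5·2 = 20
M: 4·8 = 32 | 5·0+3·4+5·4 = 32
Z: 4·7 = 28 | 5·0+3·1+5·5 = 28
gcd(4,5,3,5) = 1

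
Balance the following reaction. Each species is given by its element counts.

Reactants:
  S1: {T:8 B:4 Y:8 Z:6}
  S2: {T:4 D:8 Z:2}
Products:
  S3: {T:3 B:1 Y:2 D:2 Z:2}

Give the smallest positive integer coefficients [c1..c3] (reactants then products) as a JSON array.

T: 1·8+1·4 = 12 | 4·3 = 12
B: 1·4+1·0 = 4 | 4·1 = 4
Y: 1·8+1·0 = 8 | 4·2 = 8
D: 1·0+1·8 = 8 | 4·2 = 8
Z: 1·6+1·2 = 8 | 4·2 = 8
gcd(1,1,4) = 1

Coefficients: [1, 1, 4]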